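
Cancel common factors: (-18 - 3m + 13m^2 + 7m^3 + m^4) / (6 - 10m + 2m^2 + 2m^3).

Euclidean algorithm in ℚ[m]:
  m^4 + 7m^3 + 13m^2 - 3m - 18 = ((1/2)m + 3)(2m^3 + 2m^2 - 10m + 6) + (12m^2 + 24m - 36)
  2m^3 + 2m^2 - 10m + 6 = ((1/6)m - 1/6)(12m^2 + 24m - 36) + (0)
Last nonzero remainder: 12m^2 + 24m - 36. Dividing through by 12 gives the monic gcd m^2 + 2m - 3.
Cancel m^2 + 2m - 3 from numerator and denominator to get the reduced form.

(6 + 5m + m^2)/(-2 + 2m)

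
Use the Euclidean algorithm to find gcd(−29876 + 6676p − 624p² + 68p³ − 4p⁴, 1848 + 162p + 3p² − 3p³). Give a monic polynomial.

−11 + p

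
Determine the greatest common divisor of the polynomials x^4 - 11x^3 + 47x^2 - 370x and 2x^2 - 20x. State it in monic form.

Repeated division with remainder:
  x^4 - 11x^3 + 47x^2 - 370x = ((1/2)x^2 - (1/2)x + 37/2)(2x^2 - 20x) + (0)
Last nonzero remainder: 2x^2 - 20x. Dividing through by 2 gives the monic gcd x^2 - 10x.

x^2 - 10x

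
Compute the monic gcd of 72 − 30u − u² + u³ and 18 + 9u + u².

Apply the Euclidean algorithm:
  u³ − u² − 30u + 72 = (u − 10)(u² + 9u + 18) + (42u + 252)
  u² + 9u + 18 = ((1/42)u + 1/14)(42u + 252) + (0)
Last nonzero remainder: 42u + 252. Dividing through by 42 gives the monic gcd u + 6.

6 + u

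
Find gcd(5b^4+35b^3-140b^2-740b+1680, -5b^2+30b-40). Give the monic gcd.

b^2-6b+8

Apply the Euclidean algorithm:
  5b^4+35b^3-140b^2-740b+1680 = (-b^2-13b-42)(-5b^2+30b-40) + (0)
Last nonzero remainder: -5b^2+30b-40. Dividing through by -5 gives the monic gcd b^2-6b+8.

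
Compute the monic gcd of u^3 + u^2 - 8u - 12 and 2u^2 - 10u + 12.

Repeated division with remainder:
  u^3 + u^2 - 8u - 12 = ((1/2)u + 3)(2u^2 - 10u + 12) + (16u - 48)
  2u^2 - 10u + 12 = ((1/8)u - 1/4)(16u - 48) + (0)
Last nonzero remainder: 16u - 48. Dividing through by 16 gives the monic gcd u - 3.

u - 3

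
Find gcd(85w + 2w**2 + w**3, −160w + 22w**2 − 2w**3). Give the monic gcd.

w

Euclidean algorithm in ℚ[w]:
  w**3 + 2w**2 + 85w = (−1/2)(−2w**3 + 22w**2 − 160w) + (13w**2 + 5w)
  −2w**3 + 22w**2 − 160w = (−(2/13)w + 296/169)(13w**2 + 5w) + (−(28520/169)w)
  13w**2 + 5w = (−(2197/28520)w − 169/5704)(−(28520/169)w) + (0)
Last nonzero remainder: −(28520/169)w. Dividing through by −28520/169 gives the monic gcd w.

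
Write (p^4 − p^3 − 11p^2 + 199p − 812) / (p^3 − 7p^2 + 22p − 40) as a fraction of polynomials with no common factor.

By polynomial division,
  p^4 − p^3 − 11p^2 + 199p − 812 = (p + 6)(p^3 − 7p^2 + 22p − 40) + (9p^2 + 107p − 572)
  p^3 − 7p^2 + 22p − 40 = ((1/9)p − 170/81)(9p^2 + 107p − 572) + ((25120/81)p − 100480/81)
  9p^2 + 107p − 572 = ((729/25120)p + 11583/25120)((25120/81)p − 100480/81) + (0)
Last nonzero remainder: (25120/81)p − 100480/81. Dividing through by 25120/81 gives the monic gcd p − 4.
Cancel p − 4 from numerator and denominator to get the reduced form.

(p^3 + 3p^2 + p + 203)/(p^2 − 3p + 10)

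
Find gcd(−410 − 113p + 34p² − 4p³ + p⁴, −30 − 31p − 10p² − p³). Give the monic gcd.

2 + p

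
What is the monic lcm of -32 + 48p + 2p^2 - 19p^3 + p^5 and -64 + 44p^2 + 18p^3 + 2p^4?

By polynomial division,
  p^5 - 19p^3 + 2p^2 + 48p - 32 = ((1/2)p - 9/2)(2p^4 + 18p^3 + 44p^2 - 64) + (40p^3 + 200p^2 + 80p - 320)
  2p^4 + 18p^3 + 44p^2 - 64 = ((1/20)p + 1/5)(40p^3 + 200p^2 + 80p - 320) + (0)
Last nonzero remainder: 40p^3 + 200p^2 + 80p - 320. Dividing through by 40 gives the monic gcd p^3 + 5p^2 + 2p - 8.
Then lcm(f, g) = f·g / gcd(f, g); expanding and making the result monic gives the answer.

-128 + 160p + 56p^2 - 74p^3 - 19p^4 + 4p^5 + p^6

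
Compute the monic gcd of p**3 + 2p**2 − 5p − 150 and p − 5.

Euclidean algorithm in ℚ[p]:
  p**3 + 2p**2 − 5p − 150 = (p**2 + 7p + 30)(p − 5) + (0)
The last nonzero remainder p − 5 is already monic.

p − 5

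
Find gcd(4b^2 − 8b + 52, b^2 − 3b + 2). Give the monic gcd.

Apply the Euclidean algorithm:
  4b^2 − 8b + 52 = (4)(b^2 − 3b + 2) + (4b + 44)
  b^2 − 3b + 2 = ((1/4)b − 7/2)(4b + 44) + (156)
  4b + 44 = ((1/39)b + 11/39)(156) + (0)
The last nonzero remainder is the constant 156, so the polynomials are coprime and gcd = 1.

1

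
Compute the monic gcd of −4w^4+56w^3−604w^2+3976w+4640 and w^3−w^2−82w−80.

By polynomial division,
  −4w^4+56w^3−604w^2+3976w+4640 = (−4w+52)(w^3−w^2−82w−80) + (−880w^2+7920w+8800)
  w^3−w^2−82w−80 = (−(1/880)w−1/110)(−880w^2+7920w+8800) + (0)
Last nonzero remainder: −880w^2+7920w+8800. Dividing through by −880 gives the monic gcd w^2−9w−10.

w^2−9w−10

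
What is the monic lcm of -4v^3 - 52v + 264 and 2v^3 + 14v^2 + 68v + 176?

Repeated division with remainder:
  -4v^3 - 52v + 264 = (-2)(2v^3 + 14v^2 + 68v + 176) + (28v^2 + 84v + 616)
  2v^3 + 14v^2 + 68v + 176 = ((1/14)v + 2/7)(28v^2 + 84v + 616) + (0)
Last nonzero remainder: 28v^2 + 84v + 616. Dividing through by 28 gives the monic gcd v^2 + 3v + 22.
Then lcm(f, g) = f·g / gcd(f, g); expanding and making the result monic gives the answer.

v^4 + 4v^3 + 13v^2 - 14v - 264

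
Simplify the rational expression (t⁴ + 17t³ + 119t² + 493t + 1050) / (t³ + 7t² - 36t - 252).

(t² + 4t + 25)/(t - 6)

Repeated division with remainder:
  t⁴ + 17t³ + 119t² + 493t + 1050 = (t + 10)(t³ + 7t² - 36t - 252) + (85t² + 1105t + 3570)
  t³ + 7t² - 36t - 252 = ((1/85)t - 6/85)(85t² + 1105t + 3570) + (0)
Last nonzero remainder: 85t² + 1105t + 3570. Dividing through by 85 gives the monic gcd t² + 13t + 42.
Cancel t² + 13t + 42 from numerator and denominator to get the reduced form.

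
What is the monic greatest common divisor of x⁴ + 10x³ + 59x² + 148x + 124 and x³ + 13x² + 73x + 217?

x² + 6x + 31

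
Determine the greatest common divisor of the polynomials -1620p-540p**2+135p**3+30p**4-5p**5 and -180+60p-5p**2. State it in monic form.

36-12p+p**2

By polynomial division,
  -5p**5+30p**4+135p**3-540p**2-1620p = (p**3+6p**2+9p)(-5p**2+60p-180) + (0)
Last nonzero remainder: -5p**2+60p-180. Dividing through by -5 gives the monic gcd p**2-12p+36.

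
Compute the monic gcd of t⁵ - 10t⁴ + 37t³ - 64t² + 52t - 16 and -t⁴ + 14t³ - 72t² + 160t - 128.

Apply the Euclidean algorithm:
  t⁵ - 10t⁴ + 37t³ - 64t² + 52t - 16 = (-t - 4)(-t⁴ + 14t³ - 72t² + 160t - 128) + (21t³ - 192t² + 564t - 528)
  -t⁴ + 14t³ - 72t² + 160t - 128 = (-(1/21)t + 34/147)(21t³ - 192t² + 564t - 528) + (-(36/49)t² + (216/49)t - 288/49)
  21t³ - 192t² + 564t - 528 = (-(343/12)t + 539/6)(-(36/49)t² + (216/49)t - 288/49) + (0)
Last nonzero remainder: -(36/49)t² + (216/49)t - 288/49. Dividing through by -36/49 gives the monic gcd t² - 6t + 8.

t² - 6t + 8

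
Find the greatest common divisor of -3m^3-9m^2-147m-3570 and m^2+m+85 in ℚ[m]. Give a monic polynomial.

By polynomial division,
  -3m^3-9m^2-147m-3570 = (-3m-6)(m^2+m+85) + (114m-3060)
  m^2+m+85 = ((1/114)m+529/2166)(114m-3060) + (300475/361)
  114m-3060 = ((41154/300475)m-12996/3535)(300475/361) + (0)
The last nonzero remainder is the constant 300475/361, so the polynomials are coprime and gcd = 1.

1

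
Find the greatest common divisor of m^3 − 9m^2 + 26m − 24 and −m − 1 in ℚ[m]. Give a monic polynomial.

1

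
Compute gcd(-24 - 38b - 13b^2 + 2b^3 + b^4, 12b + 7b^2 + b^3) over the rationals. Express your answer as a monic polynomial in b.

3 + b

Euclidean algorithm in ℚ[b]:
  b^4 + 2b^3 - 13b^2 - 38b - 24 = (b - 5)(b^3 + 7b^2 + 12b) + (10b^2 + 22b - 24)
  b^3 + 7b^2 + 12b = ((1/10)b + 12/25)(10b^2 + 22b - 24) + ((96/25)b + 288/25)
  10b^2 + 22b - 24 = ((125/48)b - 25/12)((96/25)b + 288/25) + (0)
Last nonzero remainder: (96/25)b + 288/25. Dividing through by 96/25 gives the monic gcd b + 3.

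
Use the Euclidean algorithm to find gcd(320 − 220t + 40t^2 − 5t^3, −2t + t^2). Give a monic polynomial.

−2 + t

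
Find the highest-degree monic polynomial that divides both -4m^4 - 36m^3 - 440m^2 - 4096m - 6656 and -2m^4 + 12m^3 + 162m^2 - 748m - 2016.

m^2 + 10m + 16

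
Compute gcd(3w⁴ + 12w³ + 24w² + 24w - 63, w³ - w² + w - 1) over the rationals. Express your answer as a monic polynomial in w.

Repeated division with remainder:
  3w⁴ + 12w³ + 24w² + 24w - 63 = (3w + 15)(w³ - w² + w - 1) + (36w² + 12w - 48)
  w³ - w² + w - 1 = ((1/36)w - 1/27)(36w² + 12w - 48) + ((25/9)w - 25/9)
  36w² + 12w - 48 = ((324/25)w + 432/25)((25/9)w - 25/9) + (0)
Last nonzero remainder: (25/9)w - 25/9. Dividing through by 25/9 gives the monic gcd w - 1.

w - 1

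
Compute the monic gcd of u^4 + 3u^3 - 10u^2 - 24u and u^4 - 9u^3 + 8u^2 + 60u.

u^2 + 2u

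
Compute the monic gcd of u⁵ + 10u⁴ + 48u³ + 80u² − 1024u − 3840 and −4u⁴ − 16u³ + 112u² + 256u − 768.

u³ + 6u² − 16u − 96

Euclidean algorithm in ℚ[u]:
  u⁵ + 10u⁴ + 48u³ + 80u² − 1024u − 3840 = (−(1/4)u − 3/2)(−4u⁴ − 16u³ + 112u² + 256u − 768) + (52u³ + 312u² − 832u − 4992)
  −4u⁴ − 16u³ + 112u² + 256u − 768 = (−(1/13)u + 2/13)(52u³ + 312u² − 832u − 4992) + (0)
Last nonzero remainder: 52u³ + 312u² − 832u − 4992. Dividing through by 52 gives the monic gcd u³ + 6u² − 16u − 96.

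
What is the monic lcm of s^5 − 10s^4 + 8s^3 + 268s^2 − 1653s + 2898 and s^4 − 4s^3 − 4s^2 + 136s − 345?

s^6 − 5s^5 − 42s^4 + 308s^3 − 313s^2 − 5367s + 14490

Apply the Euclidean algorithm:
  s^5 − 10s^4 + 8s^3 + 268s^2 − 1653s + 2898 = (s − 6)(s^4 − 4s^3 − 4s^2 + 136s − 345) + (−12s^3 + 108s^2 − 492s + 828)
  s^4 − 4s^3 − 4s^2 + 136s − 345 = (−(1/12)s − 5/12)(−12s^3 + 108s^2 − 492s + 828) + (0)
Last nonzero remainder: −12s^3 + 108s^2 − 492s + 828. Dividing through by −12 gives the monic gcd s^3 − 9s^2 + 41s − 69.
Then lcm(f, g) = f·g / gcd(f, g); expanding and making the result monic gives the answer.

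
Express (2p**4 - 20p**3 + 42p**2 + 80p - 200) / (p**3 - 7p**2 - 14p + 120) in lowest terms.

(2p**3 - 10p**2 - 8p + 40)/(p**2 - 2p - 24)

Euclidean algorithm in ℚ[p]:
  2p**4 - 20p**3 + 42p**2 + 80p - 200 = (2p - 6)(p**3 - 7p**2 - 14p + 120) + (28p**2 - 244p + 520)
  p**3 - 7p**2 - 14p + 120 = ((1/28)p + 3/49)(28p**2 - 244p + 520) + (-(864/49)p + 4320/49)
  28p**2 - 244p + 520 = (-(343/216)p + 637/108)(-(864/49)p + 4320/49) + (0)
Last nonzero remainder: -(864/49)p + 4320/49. Dividing through by -864/49 gives the monic gcd p - 5.
Cancel p - 5 from numerator and denominator to get the reduced form.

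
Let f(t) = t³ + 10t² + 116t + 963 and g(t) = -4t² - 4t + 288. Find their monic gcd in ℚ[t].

t + 9

Apply the Euclidean algorithm:
  t³ + 10t² + 116t + 963 = (-(1/4)t - 9/4)(-4t² - 4t + 288) + (179t + 1611)
  -4t² - 4t + 288 = (-(4/179)t + 32/179)(179t + 1611) + (0)
Last nonzero remainder: 179t + 1611. Dividing through by 179 gives the monic gcd t + 9.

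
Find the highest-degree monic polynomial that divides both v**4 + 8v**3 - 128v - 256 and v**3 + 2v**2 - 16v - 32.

v**2 - 16

By polynomial division,
  v**4 + 8v**3 - 128v - 256 = (v + 6)(v**3 + 2v**2 - 16v - 32) + (4v**2 - 64)
  v**3 + 2v**2 - 16v - 32 = ((1/4)v + 1/2)(4v**2 - 64) + (0)
Last nonzero remainder: 4v**2 - 64. Dividing through by 4 gives the monic gcd v**2 - 16.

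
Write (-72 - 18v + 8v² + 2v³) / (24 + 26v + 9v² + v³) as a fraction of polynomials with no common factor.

(-6 + 2v)/(2 + v)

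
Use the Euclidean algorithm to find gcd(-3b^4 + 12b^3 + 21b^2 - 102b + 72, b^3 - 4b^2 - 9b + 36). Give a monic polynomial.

Apply the Euclidean algorithm:
  -3b^4 + 12b^3 + 21b^2 - 102b + 72 = (-3b)(b^3 - 4b^2 - 9b + 36) + (-6b^2 + 6b + 72)
  b^3 - 4b^2 - 9b + 36 = (-(1/6)b + 1/2)(-6b^2 + 6b + 72) + (0)
Last nonzero remainder: -6b^2 + 6b + 72. Dividing through by -6 gives the monic gcd b^2 - b - 12.

b^2 - b - 12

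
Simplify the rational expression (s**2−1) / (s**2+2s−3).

Repeated division with remainder:
  s**2−1 = (s**2+2s−3) + (−2s+2)
  s**2+2s−3 = (−(1/2)s−3/2)(−2s+2) + (0)
Last nonzero remainder: −2s+2. Dividing through by −2 gives the monic gcd s−1.
Cancel s−1 from numerator and denominator to get the reduced form.

(s+1)/(s+3)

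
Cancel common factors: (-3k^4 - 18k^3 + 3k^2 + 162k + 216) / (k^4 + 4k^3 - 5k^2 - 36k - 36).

(-3k - 12)/(k + 2)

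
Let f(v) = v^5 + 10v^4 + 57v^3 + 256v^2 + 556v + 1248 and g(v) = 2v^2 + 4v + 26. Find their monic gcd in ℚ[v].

By polynomial division,
  v^5 + 10v^4 + 57v^3 + 256v^2 + 556v + 1248 = ((1/2)v^3 + 4v^2 + 14v + 48)(2v^2 + 4v + 26) + (0)
Last nonzero remainder: 2v^2 + 4v + 26. Dividing through by 2 gives the monic gcd v^2 + 2v + 13.

v^2 + 2v + 13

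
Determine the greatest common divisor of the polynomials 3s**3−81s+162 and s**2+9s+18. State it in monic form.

s+6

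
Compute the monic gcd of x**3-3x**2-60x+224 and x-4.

Euclidean algorithm in ℚ[x]:
  x**3-3x**2-60x+224 = (x**2+x-56)(x-4) + (0)
The last nonzero remainder x-4 is already monic.

x-4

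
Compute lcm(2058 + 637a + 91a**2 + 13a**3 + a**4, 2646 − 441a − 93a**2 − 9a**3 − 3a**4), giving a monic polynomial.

Euclidean algorithm in ℚ[a]:
  a**4 + 13a**3 + 91a**2 + 637a + 2058 = (−1/3)(−3a**4 − 9a**3 − 93a**2 − 441a + 2646) + (10a**3 + 60a**2 + 490a + 2940)
  −3a**4 − 9a**3 − 93a**2 − 441a + 2646 = (−(3/10)a + 9/10)(10a**3 + 60a**2 + 490a + 2940) + (0)
Last nonzero remainder: 10a**3 + 60a**2 + 490a + 2940. Dividing through by 10 gives the monic gcd a**3 + 6a**2 + 49a + 294.
Then lcm(f, g) = f·g / gcd(f, g); expanding and making the result monic gives the answer.

−6174 + 147a + 364a**2 + 52a**3 + 10a**4 + a**5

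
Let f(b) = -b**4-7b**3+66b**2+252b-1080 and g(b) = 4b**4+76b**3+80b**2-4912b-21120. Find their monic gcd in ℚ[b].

b**2+16b+60

Repeated division with remainder:
  -b**4-7b**3+66b**2+252b-1080 = (-1/4)(4b**4+76b**3+80b**2-4912b-21120) + (12b**3+86b**2-976b-6360)
  4b**4+76b**3+80b**2-4912b-21120 = ((1/3)b+71/18)(12b**3+86b**2-976b-6360) + ((595/9)b**2+(9520/9)b+11900/3)
  12b**3+86b**2-976b-6360 = ((108/595)b-954/595)((595/9)b**2+(9520/9)b+11900/3) + (0)
Last nonzero remainder: (595/9)b**2+(9520/9)b+11900/3. Dividing through by 595/9 gives the monic gcd b**2+16b+60.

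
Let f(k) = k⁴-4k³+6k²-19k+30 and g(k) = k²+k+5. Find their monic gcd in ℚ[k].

Repeated division with remainder:
  k⁴-4k³+6k²-19k+30 = (k²-5k+6)(k²+k+5) + (0)
The last nonzero remainder k²+k+5 is already monic.

k²+k+5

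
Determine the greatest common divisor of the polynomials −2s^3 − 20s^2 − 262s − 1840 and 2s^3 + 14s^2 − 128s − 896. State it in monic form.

s + 8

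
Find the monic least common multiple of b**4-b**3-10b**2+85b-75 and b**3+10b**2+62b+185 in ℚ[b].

b**6+4b**5+22b**4-2b**3-20b**2+2770b-2775

By polynomial division,
  b**4-b**3-10b**2+85b-75 = (b-11)(b**3+10b**2+62b+185) + (38b**2+582b+1960)
  b**3+10b**2+62b+185 = ((1/38)b-101/722)(38b**2+582b+1960) + ((33153/361)b+165765/361)
  38b**2+582b+1960 = ((13718/33153)b+141512/33153)((33153/361)b+165765/361) + (0)
Last nonzero remainder: (33153/361)b+165765/361. Dividing through by 33153/361 gives the monic gcd b+5.
Then lcm(f, g) = f·g / gcd(f, g); expanding and making the result monic gives the answer.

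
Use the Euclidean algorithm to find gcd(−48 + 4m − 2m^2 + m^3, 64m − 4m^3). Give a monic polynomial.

Euclidean algorithm in ℚ[m]:
  m^3 − 2m^2 + 4m − 48 = (−1/4)(−4m^3 + 64m) + (−2m^2 + 20m − 48)
  −4m^3 + 64m = (2m + 20)(−2m^2 + 20m − 48) + (−240m + 960)
  −2m^2 + 20m − 48 = ((1/120)m − 1/20)(−240m + 960) + (0)
Last nonzero remainder: −240m + 960. Dividing through by −240 gives the monic gcd m − 4.

−4 + m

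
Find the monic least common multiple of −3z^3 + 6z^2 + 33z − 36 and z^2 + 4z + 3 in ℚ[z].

z^4 − z^3 − 13z^2 + z + 12

Repeated division with remainder:
  −3z^3 + 6z^2 + 33z − 36 = (−3z + 18)(z^2 + 4z + 3) + (−30z − 90)
  z^2 + 4z + 3 = (−(1/30)z − 1/30)(−30z − 90) + (0)
Last nonzero remainder: −30z − 90. Dividing through by −30 gives the monic gcd z + 3.
Then lcm(f, g) = f·g / gcd(f, g); expanding and making the result monic gives the answer.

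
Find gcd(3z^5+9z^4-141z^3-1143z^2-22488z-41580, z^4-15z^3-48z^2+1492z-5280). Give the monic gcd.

z^2-z-110

Euclidean algorithm in ℚ[z]:
  3z^5+9z^4-141z^3-1143z^2-22488z-41580 = (3z+54)(z^4-15z^3-48z^2+1492z-5280) + (813z^3-3027z^2-87216z+243540)
  z^4-15z^3-48z^2+1492z-5280 = ((1/813)z-3056/220323)(813z^3-3027z^2-87216z+243540) + ((1269840/73441)z^2-(1269840/73441)z-139682400/73441)
  813z^3-3027z^2-87216z+243540 = ((19902511/423280)z-27099729/211640)((1269840/73441)z^2-(1269840/73441)z-139682400/73441) + (0)
Last nonzero remainder: (1269840/73441)z^2-(1269840/73441)z-139682400/73441. Dividing through by 1269840/73441 gives the monic gcd z^2-z-110.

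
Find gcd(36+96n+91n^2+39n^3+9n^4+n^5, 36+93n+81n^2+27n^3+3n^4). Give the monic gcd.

3+7n+5n^2+n^3

Apply the Euclidean algorithm:
  n^5+9n^4+39n^3+91n^2+96n+36 = ((1/3)n)(3n^4+27n^3+81n^2+93n+36) + (12n^3+60n^2+84n+36)
  3n^4+27n^3+81n^2+93n+36 = ((1/4)n+1)(12n^3+60n^2+84n+36) + (0)
Last nonzero remainder: 12n^3+60n^2+84n+36. Dividing through by 12 gives the monic gcd n^3+5n^2+7n+3.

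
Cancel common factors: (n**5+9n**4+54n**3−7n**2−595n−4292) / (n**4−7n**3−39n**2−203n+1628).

(n**2+5n+29)/(n−11)

Apply the Euclidean algorithm:
  n**5+9n**4+54n**3−7n**2−595n−4292 = (n+16)(n**4−7n**3−39n**2−203n+1628) + (205n**3+820n**2+1025n−30340)
  n**4−7n**3−39n**2−203n+1628 = ((1/205)n−11/205)(205n**3+820n**2+1025n−30340) + (0)
Last nonzero remainder: 205n**3+820n**2+1025n−30340. Dividing through by 205 gives the monic gcd n**3+4n**2+5n−148.
Cancel n**3+4n**2+5n−148 from numerator and denominator to get the reduced form.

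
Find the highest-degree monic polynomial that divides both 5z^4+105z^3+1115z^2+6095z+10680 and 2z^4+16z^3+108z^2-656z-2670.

By polynomial division,
  5z^4+105z^3+1115z^2+6095z+10680 = (5/2)(2z^4+16z^3+108z^2-656z-2670) + (65z^3+845z^2+7735z+17355)
  2z^4+16z^3+108z^2-656z-2670 = ((2/65)z-2/13)(65z^3+845z^2+7735z+17355) + (0)
Last nonzero remainder: 65z^3+845z^2+7735z+17355. Dividing through by 65 gives the monic gcd z^3+13z^2+119z+267.

z^3+13z^2+119z+267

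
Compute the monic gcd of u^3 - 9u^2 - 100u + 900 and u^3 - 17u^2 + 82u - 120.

u - 10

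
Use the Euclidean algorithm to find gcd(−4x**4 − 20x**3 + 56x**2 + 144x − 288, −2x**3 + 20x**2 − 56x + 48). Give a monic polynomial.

x**2 − 4x + 4

Repeated division with remainder:
  −4x**4 − 20x**3 + 56x**2 + 144x − 288 = (2x + 30)(−2x**3 + 20x**2 − 56x + 48) + (−432x**2 + 1728x − 1728)
  −2x**3 + 20x**2 − 56x + 48 = ((1/216)x − 1/36)(−432x**2 + 1728x − 1728) + (0)
Last nonzero remainder: −432x**2 + 1728x − 1728. Dividing through by −432 gives the monic gcd x**2 − 4x + 4.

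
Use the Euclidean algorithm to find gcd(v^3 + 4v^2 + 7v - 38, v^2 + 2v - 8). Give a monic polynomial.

v - 2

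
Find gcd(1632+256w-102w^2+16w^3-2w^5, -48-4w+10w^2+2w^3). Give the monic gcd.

12+7w+w^2

Euclidean algorithm in ℚ[w]:
  -2w^5+16w^3-102w^2+256w+1632 = (-w^2+5w-19)(2w^3+10w^2-4w-48) + (60w^2+420w+720)
  2w^3+10w^2-4w-48 = ((1/30)w-1/15)(60w^2+420w+720) + (0)
Last nonzero remainder: 60w^2+420w+720. Dividing through by 60 gives the monic gcd w^2+7w+12.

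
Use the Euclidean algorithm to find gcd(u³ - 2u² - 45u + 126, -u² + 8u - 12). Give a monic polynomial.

By polynomial division,
  u³ - 2u² - 45u + 126 = (-u - 6)(-u² + 8u - 12) + (-9u + 54)
  -u² + 8u - 12 = ((1/9)u - 2/9)(-9u + 54) + (0)
Last nonzero remainder: -9u + 54. Dividing through by -9 gives the monic gcd u - 6.

u - 6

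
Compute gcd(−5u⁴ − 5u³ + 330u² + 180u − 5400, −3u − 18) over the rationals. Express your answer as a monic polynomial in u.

u + 6

Euclidean algorithm in ℚ[u]:
  −5u⁴ − 5u³ + 330u² + 180u − 5400 = ((5/3)u³ − (25/3)u² − 60u + 300)(−3u − 18) + (0)
Last nonzero remainder: −3u − 18. Dividing through by −3 gives the monic gcd u + 6.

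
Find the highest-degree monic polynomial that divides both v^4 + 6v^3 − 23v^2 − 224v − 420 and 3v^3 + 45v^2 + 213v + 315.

Repeated division with remainder:
  v^4 + 6v^3 − 23v^2 − 224v − 420 = ((1/3)v − 3)(3v^3 + 45v^2 + 213v + 315) + (41v^2 + 310v + 525)
  3v^3 + 45v^2 + 213v + 315 = ((3/41)v + 915/1681)(41v^2 + 310v + 525) + ((9828/1681)v + 49140/1681)
  41v^2 + 310v + 525 = ((68921/9828)v + 8405/468)((9828/1681)v + 49140/1681) + (0)
Last nonzero remainder: (9828/1681)v + 49140/1681. Dividing through by 9828/1681 gives the monic gcd v + 5.

v + 5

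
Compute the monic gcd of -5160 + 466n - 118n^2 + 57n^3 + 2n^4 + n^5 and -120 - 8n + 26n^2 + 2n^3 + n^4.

30 + 2n + n^2

By polynomial division,
  n^5 + 2n^4 + 57n^3 - 118n^2 + 466n - 5160 = (n)(n^4 + 2n^3 + 26n^2 - 8n - 120) + (31n^3 - 110n^2 + 586n - 5160)
  n^4 + 2n^3 + 26n^2 - 8n - 120 = ((1/31)n + 172/961)(31n^3 - 110n^2 + 586n - 5160) + ((25740/961)n^2 + (51480/961)n + 772200/961)
  31n^3 - 110n^2 + 586n - 5160 = ((29791/25740)n - 41323/6435)((25740/961)n^2 + (51480/961)n + 772200/961) + (0)
Last nonzero remainder: (25740/961)n^2 + (51480/961)n + 772200/961. Dividing through by 25740/961 gives the monic gcd n^2 + 2n + 30.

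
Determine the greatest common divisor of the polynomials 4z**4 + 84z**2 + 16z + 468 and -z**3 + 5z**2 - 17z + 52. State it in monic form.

Euclidean algorithm in ℚ[z]:
  4z**4 + 84z**2 + 16z + 468 = (-4z - 20)(-z**3 + 5z**2 - 17z + 52) + (116z**2 - 116z + 1508)
  -z**3 + 5z**2 - 17z + 52 = (-(1/116)z + 1/29)(116z**2 - 116z + 1508) + (0)
Last nonzero remainder: 116z**2 - 116z + 1508. Dividing through by 116 gives the monic gcd z**2 - z + 13.

z**2 - z + 13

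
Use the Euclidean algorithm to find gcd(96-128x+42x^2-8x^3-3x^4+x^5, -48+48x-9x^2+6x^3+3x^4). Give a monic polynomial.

Euclidean algorithm in ℚ[x]:
  x^5-3x^4-8x^3+42x^2-128x+96 = ((1/3)x-5/3)(3x^4+6x^3-9x^2+48x-48) + (5x^3+11x^2-32x+16)
  3x^4+6x^3-9x^2+48x-48 = ((3/5)x-3/25)(5x^3+11x^2-32x+16) + ((288/25)x^2+(864/25)x-1152/25)
  5x^3+11x^2-32x+16 = ((125/288)x-25/72)((288/25)x^2+(864/25)x-1152/25) + (0)
Last nonzero remainder: (288/25)x^2+(864/25)x-1152/25. Dividing through by 288/25 gives the monic gcd x^2+3x-4.

-4+3x+x^2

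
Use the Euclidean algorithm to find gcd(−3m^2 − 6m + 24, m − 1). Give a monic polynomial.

By polynomial division,
  −3m^2 − 6m + 24 = (−3m − 9)(m − 1) + (15)
  m − 1 = ((1/15)m − 1/15)(15) + (0)
The last nonzero remainder is the constant 15, so the polynomials are coprime and gcd = 1.

1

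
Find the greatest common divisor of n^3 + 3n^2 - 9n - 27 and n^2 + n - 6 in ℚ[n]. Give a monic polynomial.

n + 3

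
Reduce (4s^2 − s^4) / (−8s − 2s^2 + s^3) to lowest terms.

Euclidean algorithm in ℚ[s]:
  −s^4 + 4s^2 = (−s − 2)(s^3 − 2s^2 − 8s) + (−8s^2 − 16s)
  s^3 − 2s^2 − 8s = (−(1/8)s + 1/2)(−8s^2 − 16s) + (0)
Last nonzero remainder: −8s^2 − 16s. Dividing through by −8 gives the monic gcd s^2 + 2s.
Cancel s^2 + 2s from numerator and denominator to get the reduced form.

(2s − s^2)/(−4 + s)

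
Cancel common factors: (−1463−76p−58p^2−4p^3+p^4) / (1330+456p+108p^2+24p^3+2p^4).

Apply the Euclidean algorithm:
  p^4−4p^3−58p^2−76p−1463 = (1/2)(2p^4+24p^3+108p^2+456p+1330) + (−16p^3−112p^2−304p−2128)
  2p^4+24p^3+108p^2+456p+1330 = (−(1/8)p−5/8)(−16p^3−112p^2−304p−2128) + (0)
Last nonzero remainder: −16p^3−112p^2−304p−2128. Dividing through by −16 gives the monic gcd p^3+7p^2+19p+133.
Cancel p^3+7p^2+19p+133 from numerator and denominator to get the reduced form.

(−11+p)/(10+2p)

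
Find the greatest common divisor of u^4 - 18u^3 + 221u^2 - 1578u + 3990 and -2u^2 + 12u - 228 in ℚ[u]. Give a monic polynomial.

u^2 - 6u + 114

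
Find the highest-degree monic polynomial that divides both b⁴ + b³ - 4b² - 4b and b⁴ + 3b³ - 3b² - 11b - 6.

b² - b - 2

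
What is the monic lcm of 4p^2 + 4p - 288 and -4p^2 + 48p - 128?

p^3 - 3p^2 - 76p + 288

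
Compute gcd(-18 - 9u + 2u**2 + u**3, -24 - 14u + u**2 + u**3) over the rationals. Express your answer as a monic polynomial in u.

Apply the Euclidean algorithm:
  u**3 + 2u**2 - 9u - 18 = (u**3 + u**2 - 14u - 24) + (u**2 + 5u + 6)
  u**3 + u**2 - 14u - 24 = (u - 4)(u**2 + 5u + 6) + (0)
The last nonzero remainder u**2 + 5u + 6 is already monic.

6 + 5u + u**2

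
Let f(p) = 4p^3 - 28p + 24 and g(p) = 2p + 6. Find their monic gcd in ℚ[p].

By polynomial division,
  4p^3 - 28p + 24 = (2p^2 - 6p + 4)(2p + 6) + (0)
Last nonzero remainder: 2p + 6. Dividing through by 2 gives the monic gcd p + 3.

p + 3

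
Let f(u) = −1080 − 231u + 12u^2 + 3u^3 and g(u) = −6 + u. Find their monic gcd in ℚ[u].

Apply the Euclidean algorithm:
  3u^3 + 12u^2 − 231u − 1080 = (3u^2 + 30u − 51)(u − 6) + (−1386)
  u − 6 = (−(1/1386)u + 1/231)(−1386) + (0)
The last nonzero remainder is the constant −1386, so the polynomials are coprime and gcd = 1.

1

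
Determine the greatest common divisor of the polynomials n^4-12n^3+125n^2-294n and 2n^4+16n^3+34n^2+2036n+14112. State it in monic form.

Apply the Euclidean algorithm:
  n^4-12n^3+125n^2-294n = (1/2)(2n^4+16n^3+34n^2+2036n+14112) + (-20n^3+108n^2-1312n-7056)
  2n^4+16n^3+34n^2+2036n+14112 = (-(1/10)n-67/50)(-20n^3+108n^2-1312n-7056) + ((1188/25)n^2-(10692/25)n+116424/25)
  -20n^3+108n^2-1312n-7056 = (-(125/297)n-50/33)((1188/25)n^2-(10692/25)n+116424/25) + (0)
Last nonzero remainder: (1188/25)n^2-(10692/25)n+116424/25. Dividing through by 1188/25 gives the monic gcd n^2-9n+98.

n^2-9n+98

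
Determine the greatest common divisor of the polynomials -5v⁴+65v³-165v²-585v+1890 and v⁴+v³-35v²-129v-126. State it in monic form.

By polynomial division,
  -5v⁴+65v³-165v²-585v+1890 = (-5)(v⁴+v³-35v²-129v-126) + (70v³-340v²-1230v+1260)
  v⁴+v³-35v²-129v-126 = ((1/70)v+41/490)(70v³-340v²-1230v+1260) + ((540/49)v²-(2160/49)v-1620/7)
  70v³-340v²-1230v+1260 = ((343/54)v-49/9)((540/49)v²-(2160/49)v-1620/7) + (0)
Last nonzero remainder: (540/49)v²-(2160/49)v-1620/7. Dividing through by 540/49 gives the monic gcd v²-4v-21.

v²-4v-21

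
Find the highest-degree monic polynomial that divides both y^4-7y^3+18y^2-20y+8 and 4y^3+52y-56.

y-1

By polynomial division,
  y^4-7y^3+18y^2-20y+8 = ((1/4)y-7/4)(4y^3+52y-56) + (5y^2+85y-90)
  4y^3+52y-56 = ((4/5)y-68/5)(5y^2+85y-90) + (1280y-1280)
  5y^2+85y-90 = ((1/256)y+9/128)(1280y-1280) + (0)
Last nonzero remainder: 1280y-1280. Dividing through by 1280 gives the monic gcd y-1.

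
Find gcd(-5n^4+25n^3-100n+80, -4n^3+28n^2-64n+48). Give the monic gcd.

Euclidean algorithm in ℚ[n]:
  -5n^4+25n^3-100n+80 = ((5/4)n+5/2)(-4n^3+28n^2-64n+48) + (10n^2-40)
  -4n^3+28n^2-64n+48 = (-(2/5)n+14/5)(10n^2-40) + (-80n+160)
  10n^2-40 = (-(1/8)n-1/4)(-80n+160) + (0)
Last nonzero remainder: -80n+160. Dividing through by -80 gives the monic gcd n-2.

n-2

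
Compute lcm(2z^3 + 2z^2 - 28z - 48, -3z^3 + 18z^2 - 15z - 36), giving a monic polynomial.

z^5 - z^4 - 19z^3 + z^2 + 90z + 72

Repeated division with remainder:
  2z^3 + 2z^2 - 28z - 48 = (-2/3)(-3z^3 + 18z^2 - 15z - 36) + (14z^2 - 38z - 72)
  -3z^3 + 18z^2 - 15z - 36 = (-(3/14)z + 69/98)(14z^2 - 38z - 72) + (-(180/49)z + 720/49)
  14z^2 - 38z - 72 = (-(343/90)z - 49/10)(-(180/49)z + 720/49) + (0)
Last nonzero remainder: -(180/49)z + 720/49. Dividing through by -180/49 gives the monic gcd z - 4.
Then lcm(f, g) = f·g / gcd(f, g); expanding and making the result monic gives the answer.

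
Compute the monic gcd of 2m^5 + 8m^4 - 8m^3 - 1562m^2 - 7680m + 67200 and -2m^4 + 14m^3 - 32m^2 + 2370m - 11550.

Apply the Euclidean algorithm:
  2m^5 + 8m^4 - 8m^3 - 1562m^2 - 7680m + 67200 = (-m - 11)(-2m^4 + 14m^3 - 32m^2 + 2370m - 11550) + (114m^3 + 456m^2 + 6840m - 59850)
  -2m^4 + 14m^3 - 32m^2 + 2370m - 11550 = (-(1/57)m + 11/57)(114m^3 + 456m^2 + 6840m - 59850) + (0)
Last nonzero remainder: 114m^3 + 456m^2 + 6840m - 59850. Dividing through by 114 gives the monic gcd m^3 + 4m^2 + 60m - 525.

m^3 + 4m^2 + 60m - 525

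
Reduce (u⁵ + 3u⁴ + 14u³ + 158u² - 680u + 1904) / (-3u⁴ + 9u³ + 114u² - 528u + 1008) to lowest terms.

(-u² - 34)/(3u - 18)

Euclidean algorithm in ℚ[u]:
  u⁵ + 3u⁴ + 14u³ + 158u² - 680u + 1904 = (-(1/3)u - 2)(-3u⁴ + 9u³ + 114u² - 528u + 1008) + (70u³ + 210u² - 1400u + 3920)
  -3u⁴ + 9u³ + 114u² - 528u + 1008 = (-(3/70)u + 9/35)(70u³ + 210u² - 1400u + 3920) + (0)
Last nonzero remainder: 70u³ + 210u² - 1400u + 3920. Dividing through by 70 gives the monic gcd u³ + 3u² - 20u + 56.
Cancel u³ + 3u² - 20u + 56 from numerator and denominator to get the reduced form.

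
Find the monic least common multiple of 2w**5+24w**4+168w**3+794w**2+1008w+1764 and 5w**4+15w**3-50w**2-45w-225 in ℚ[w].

w**7+14w**6+93w**5+385w**4+38w**3-4065w**2-5796w-13230

By polynomial division,
  2w**5+24w**4+168w**3+794w**2+1008w+1764 = ((2/5)w+18/5)(5w**4+15w**3-50w**2-45w-225) + (134w**3+992w**2+1260w+2574)
  5w**4+15w**3-50w**2-45w-225 = ((5/134)w-1475/8978)(134w**3+992w**2+1260w+2574) + ((296100/4489)w**2+(296100/4489)w+888300/4489)
  134w**3+992w**2+1260w+2574 = ((300763/148050)w+641927/49350)((296100/4489)w**2+(296100/4489)w+888300/4489) + (0)
Last nonzero remainder: (296100/4489)w**2+(296100/4489)w+888300/4489. Dividing through by 296100/4489 gives the monic gcd w**2+w+3.
Then lcm(f, g) = f·g / gcd(f, g); expanding and making the result monic gives the answer.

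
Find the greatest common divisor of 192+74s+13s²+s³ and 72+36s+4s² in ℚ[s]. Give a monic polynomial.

6+s

Repeated division with remainder:
  s³+13s²+74s+192 = ((1/4)s+1)(4s²+36s+72) + (20s+120)
  4s²+36s+72 = ((1/5)s+3/5)(20s+120) + (0)
Last nonzero remainder: 20s+120. Dividing through by 20 gives the monic gcd s+6.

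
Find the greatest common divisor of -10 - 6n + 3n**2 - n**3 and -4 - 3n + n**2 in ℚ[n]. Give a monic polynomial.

1 + n

By polynomial division,
  -n**3 + 3n**2 - 6n - 10 = (-n)(n**2 - 3n - 4) + (-10n - 10)
  n**2 - 3n - 4 = (-(1/10)n + 2/5)(-10n - 10) + (0)
Last nonzero remainder: -10n - 10. Dividing through by -10 gives the monic gcd n + 1.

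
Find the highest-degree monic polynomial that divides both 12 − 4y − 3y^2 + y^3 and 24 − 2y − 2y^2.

−3 + y

Euclidean algorithm in ℚ[y]:
  y^3 − 3y^2 − 4y + 12 = (−(1/2)y + 2)(−2y^2 − 2y + 24) + (12y − 36)
  −2y^2 − 2y + 24 = (−(1/6)y − 2/3)(12y − 36) + (0)
Last nonzero remainder: 12y − 36. Dividing through by 12 gives the monic gcd y − 3.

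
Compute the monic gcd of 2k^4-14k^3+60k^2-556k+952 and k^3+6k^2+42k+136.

Euclidean algorithm in ℚ[k]:
  2k^4-14k^3+60k^2-556k+952 = (2k-26)(k^3+6k^2+42k+136) + (132k^2+264k+4488)
  k^3+6k^2+42k+136 = ((1/132)k+1/33)(132k^2+264k+4488) + (0)
Last nonzero remainder: 132k^2+264k+4488. Dividing through by 132 gives the monic gcd k^2+2k+34.

k^2+2k+34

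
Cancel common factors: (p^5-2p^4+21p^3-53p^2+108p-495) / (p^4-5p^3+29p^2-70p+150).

(p^3-p^2+5p-33)/(p^2-4p+10)

Repeated division with remainder:
  p^5-2p^4+21p^3-53p^2+108p-495 = (p+3)(p^4-5p^3+29p^2-70p+150) + (7p^3-70p^2+168p-945)
  p^4-5p^3+29p^2-70p+150 = ((1/7)p+5/7)(7p^3-70p^2+168p-945) + (55p^2-55p+825)
  7p^3-70p^2+168p-945 = ((7/55)p-63/55)(55p^2-55p+825) + (0)
Last nonzero remainder: 55p^2-55p+825. Dividing through by 55 gives the monic gcd p^2-p+15.
Cancel p^2-p+15 from numerator and denominator to get the reduced form.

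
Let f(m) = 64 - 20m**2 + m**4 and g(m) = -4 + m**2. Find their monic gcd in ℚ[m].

-4 + m**2

Repeated division with remainder:
  m**4 - 20m**2 + 64 = (m**2 - 16)(m**2 - 4) + (0)
The last nonzero remainder m**2 - 4 is already monic.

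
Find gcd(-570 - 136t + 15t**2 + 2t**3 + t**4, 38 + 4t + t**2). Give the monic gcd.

Euclidean algorithm in ℚ[t]:
  t**4 + 2t**3 + 15t**2 - 136t - 570 = (t**2 - 2t - 15)(t**2 + 4t + 38) + (0)
The last nonzero remainder t**2 + 4t + 38 is already monic.

38 + 4t + t**2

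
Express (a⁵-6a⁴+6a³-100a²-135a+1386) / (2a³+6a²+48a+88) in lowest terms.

Repeated division with remainder:
  a⁵-6a⁴+6a³-100a²-135a+1386 = ((1/2)a²-(9/2)a+9/2)(2a³+6a²+48a+88) + (45a²+45a+990)
  2a³+6a²+48a+88 = ((2/45)a+4/45)(45a²+45a+990) + (0)
Last nonzero remainder: 45a²+45a+990. Dividing through by 45 gives the monic gcd a²+a+22.
Cancel a²+a+22 from numerator and denominator to get the reduced form.

(a³-7a²-9a+63)/(2a+4)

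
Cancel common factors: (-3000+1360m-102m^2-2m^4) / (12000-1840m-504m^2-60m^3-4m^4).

Euclidean algorithm in ℚ[m]:
  -2m^4-102m^2+1360m-3000 = (1/2)(-4m^4-60m^3-504m^2-1840m+12000) + (30m^3+150m^2+2280m-9000)
  -4m^4-60m^3-504m^2-1840m+12000 = (-(2/15)m-4/3)(30m^3+150m^2+2280m-9000) + (0)
Last nonzero remainder: 30m^3+150m^2+2280m-9000. Dividing through by 30 gives the monic gcd m^3+5m^2+76m-300.
Cancel m^3+5m^2+76m-300 from numerator and denominator to get the reduced form.

(-5+m)/(20+2m)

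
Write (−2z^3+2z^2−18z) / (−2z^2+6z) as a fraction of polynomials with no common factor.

(z^2−z+9)/(z−3)

Euclidean algorithm in ℚ[z]:
  −2z^3+2z^2−18z = (z+2)(−2z^2+6z) + (−30z)
  −2z^2+6z = ((1/15)z−1/5)(−30z) + (0)
Last nonzero remainder: −30z. Dividing through by −30 gives the monic gcd z.
Cancel z from numerator and denominator to get the reduced form.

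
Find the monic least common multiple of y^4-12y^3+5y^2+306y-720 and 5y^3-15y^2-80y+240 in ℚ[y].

y^6-12y^5-11y^4+498y^3-800y^2-4896y+11520

By polynomial division,
  y^4-12y^3+5y^2+306y-720 = ((1/5)y-9/5)(5y^3-15y^2-80y+240) + (-6y^2+114y-288)
  5y^3-15y^2-80y+240 = (-(5/6)y-40/3)(-6y^2+114y-288) + (1200y-3600)
  -6y^2+114y-288 = (-(1/200)y+2/25)(1200y-3600) + (0)
Last nonzero remainder: 1200y-3600. Dividing through by 1200 gives the monic gcd y-3.
Then lcm(f, g) = f·g / gcd(f, g); expanding and making the result monic gives the answer.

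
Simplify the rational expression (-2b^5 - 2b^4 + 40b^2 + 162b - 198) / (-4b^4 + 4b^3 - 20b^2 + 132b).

Euclidean algorithm in ℚ[b]:
  -2b^5 - 2b^4 + 40b^2 + 162b - 198 = ((1/2)b + 1)(-4b^4 + 4b^3 - 20b^2 + 132b) + (6b^3 - 6b^2 + 30b - 198)
  -4b^4 + 4b^3 - 20b^2 + 132b = (-(2/3)b)(6b^3 - 6b^2 + 30b - 198) + (0)
Last nonzero remainder: 6b^3 - 6b^2 + 30b - 198. Dividing through by 6 gives the monic gcd b^3 - b^2 + 5b - 33.
Cancel b^3 - b^2 + 5b - 33 from numerator and denominator to get the reduced form.

(b^2 + 2b - 3)/(2b)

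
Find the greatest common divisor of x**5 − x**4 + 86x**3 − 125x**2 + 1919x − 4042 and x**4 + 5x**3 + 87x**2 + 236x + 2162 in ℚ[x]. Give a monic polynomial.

By polynomial division,
  x**5 − x**4 + 86x**3 − 125x**2 + 1919x − 4042 = (x − 6)(x**4 + 5x**3 + 87x**2 + 236x + 2162) + (29x**3 + 161x**2 + 1173x + 8930)
  x**4 + 5x**3 + 87x**2 + 236x + 2162 = ((1/29)x − 16/841)(29x**3 + 161x**2 + 1173x + 8930) + ((41726/841)x**2 − (41726/841)x + 1961122/841)
  29x**3 + 161x**2 + 1173x + 8930 = ((24389/41726)x + 79895/20863)((41726/841)x**2 − (41726/841)x + 1961122/841) + (0)
Last nonzero remainder: (41726/841)x**2 − (41726/841)x + 1961122/841. Dividing through by 41726/841 gives the monic gcd x**2 − x + 47.

x**2 − x + 47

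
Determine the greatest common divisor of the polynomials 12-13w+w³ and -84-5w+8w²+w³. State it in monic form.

-12+w+w²

Repeated division with remainder:
  w³-13w+12 = (w³+8w²-5w-84) + (-8w²-8w+96)
  w³+8w²-5w-84 = (-(1/8)w-7/8)(-8w²-8w+96) + (0)
Last nonzero remainder: -8w²-8w+96. Dividing through by -8 gives the monic gcd w²+w-12.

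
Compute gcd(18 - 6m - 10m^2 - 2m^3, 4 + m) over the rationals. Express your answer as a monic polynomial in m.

1

Apply the Euclidean algorithm:
  -2m^3 - 10m^2 - 6m + 18 = (-2m^2 - 2m + 2)(m + 4) + (10)
  m + 4 = ((1/10)m + 2/5)(10) + (0)
The last nonzero remainder is the constant 10, so the polynomials are coprime and gcd = 1.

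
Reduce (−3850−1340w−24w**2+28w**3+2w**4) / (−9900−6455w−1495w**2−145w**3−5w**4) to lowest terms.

(70+4w−2w**2)/(180+65w+5w**2)

Euclidean algorithm in ℚ[w]:
  2w**4+28w**3−24w**2−1340w−3850 = (−2/5)(−5w**4−145w**3−1495w**2−6455w−9900) + (−30w**3−622w**2−3922w−7810)
  −5w**4−145w**3−1495w**2−6455w−9900 = ((1/6)w+62/45)(−30w**3−622w**2−3922w−7810) + ((704/45)w**2+(11264/45)w+7744/9)
  −30w**3−622w**2−3922w−7810 = (−(675/352)w−3195/352)((704/45)w**2+(11264/45)w+7744/9) + (0)
Last nonzero remainder: (704/45)w**2+(11264/45)w+7744/9. Dividing through by 704/45 gives the monic gcd w**2+16w+55.
Cancel w**2+16w+55 from numerator and denominator to get the reduced form.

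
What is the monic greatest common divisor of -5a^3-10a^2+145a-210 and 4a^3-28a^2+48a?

By polynomial division,
  -5a^3-10a^2+145a-210 = (-5/4)(4a^3-28a^2+48a) + (-45a^2+205a-210)
  4a^3-28a^2+48a = (-(4/45)a+88/405)(-45a^2+205a-210) + (-(1232/81)a+1232/27)
  -45a^2+205a-210 = ((3645/1232)a-405/88)(-(1232/81)a+1232/27) + (0)
Last nonzero remainder: -(1232/81)a+1232/27. Dividing through by -1232/81 gives the monic gcd a-3.

a-3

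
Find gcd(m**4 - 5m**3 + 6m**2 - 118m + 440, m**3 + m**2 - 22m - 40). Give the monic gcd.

m - 5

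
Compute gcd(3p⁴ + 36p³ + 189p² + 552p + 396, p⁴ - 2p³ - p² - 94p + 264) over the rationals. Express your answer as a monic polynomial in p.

By polynomial division,
  3p⁴ + 36p³ + 189p² + 552p + 396 = (3)(p⁴ - 2p³ - p² - 94p + 264) + (42p³ + 192p² + 834p - 396)
  p⁴ - 2p³ - p² - 94p + 264 = ((1/42)p - 23/147)(42p³ + 192p² + 834p - 396) + ((450/49)p² + (2250/49)p + 9900/49)
  42p³ + 192p² + 834p - 396 = ((343/75)p - 49/25)((450/49)p² + (2250/49)p + 9900/49) + (0)
Last nonzero remainder: (450/49)p² + (2250/49)p + 9900/49. Dividing through by 450/49 gives the monic gcd p² + 5p + 22.

p² + 5p + 22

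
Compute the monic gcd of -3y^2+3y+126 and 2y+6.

1

Euclidean algorithm in ℚ[y]:
  -3y^2+3y+126 = (-(3/2)y+6)(2y+6) + (90)
  2y+6 = ((1/45)y+1/15)(90) + (0)
The last nonzero remainder is the constant 90, so the polynomials are coprime and gcd = 1.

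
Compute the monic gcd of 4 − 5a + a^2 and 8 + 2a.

By polynomial division,
  a^2 − 5a + 4 = ((1/2)a − 9/2)(2a + 8) + (40)
  2a + 8 = ((1/20)a + 1/5)(40) + (0)
The last nonzero remainder is the constant 40, so the polynomials are coprime and gcd = 1.

1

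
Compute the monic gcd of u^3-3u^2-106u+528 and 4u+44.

u+11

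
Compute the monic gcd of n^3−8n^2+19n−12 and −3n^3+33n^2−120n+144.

n^2−7n+12

Repeated division with remainder:
  n^3−8n^2+19n−12 = (−1/3)(−3n^3+33n^2−120n+144) + (3n^2−21n+36)
  −3n^3+33n^2−120n+144 = (−n+4)(3n^2−21n+36) + (0)
Last nonzero remainder: 3n^2−21n+36. Dividing through by 3 gives the monic gcd n^2−7n+12.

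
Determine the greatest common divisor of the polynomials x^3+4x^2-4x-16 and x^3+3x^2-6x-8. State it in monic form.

x^2+2x-8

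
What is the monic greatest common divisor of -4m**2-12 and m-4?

1

Euclidean algorithm in ℚ[m]:
  -4m**2-12 = (-4m-16)(m-4) + (-76)
  m-4 = (-(1/76)m+1/19)(-76) + (0)
The last nonzero remainder is the constant -76, so the polynomials are coprime and gcd = 1.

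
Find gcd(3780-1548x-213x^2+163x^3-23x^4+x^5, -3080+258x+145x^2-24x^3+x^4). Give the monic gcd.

Repeated division with remainder:
  x^5-23x^4+163x^3-213x^2-1548x+3780 = (x+1)(x^4-24x^3+145x^2+258x-3080) + (42x^3-616x^2+1274x+6860)
  x^4-24x^3+145x^2+258x-3080 = ((1/42)x-2/9)(42x^3-616x^2+1274x+6860) + (-(200/9)x^2+(3400/9)x-14000/9)
  42x^3-616x^2+1274x+6860 = (-(189/100)x-441/100)(-(200/9)x^2+(3400/9)x-14000/9) + (0)
Last nonzero remainder: -(200/9)x^2+(3400/9)x-14000/9. Dividing through by -200/9 gives the monic gcd x^2-17x+70.

70-17x+x^2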